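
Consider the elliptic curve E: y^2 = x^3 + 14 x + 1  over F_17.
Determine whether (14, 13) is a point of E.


Check whether y^2 = x^3 + 14 x + 1 (mod 17) for (x, y) = (14, 13).
LHS: y^2 = 13^2 mod 17 = 16
RHS: x^3 + 14 x + 1 = 14^3 + 14*14 + 1 mod 17 = 0
LHS != RHS

No, not on the curve


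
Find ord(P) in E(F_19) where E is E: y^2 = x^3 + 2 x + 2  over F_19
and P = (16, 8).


Compute successive multiples of P until we hit O:
  1P = (16, 8)
  2P = (15, 14)
  3P = (5, 2)
  4P = (14, 0)
  5P = (5, 17)
  6P = (15, 5)
  7P = (16, 11)
  8P = O

ord(P) = 8


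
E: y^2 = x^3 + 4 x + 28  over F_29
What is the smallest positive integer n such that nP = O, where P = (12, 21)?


Compute successive multiples of P until we hit O:
  1P = (12, 21)
  2P = (28, 9)
  3P = (24, 17)
  4P = (6, 6)
  5P = (10, 13)
  6P = (23, 22)
  7P = (0, 17)
  8P = (1, 2)
  ... (continuing to 31P)
  31P = O

ord(P) = 31


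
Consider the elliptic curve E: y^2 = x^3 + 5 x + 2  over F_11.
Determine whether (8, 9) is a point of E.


Check whether y^2 = x^3 + 5 x + 2 (mod 11) for (x, y) = (8, 9).
LHS: y^2 = 9^2 mod 11 = 4
RHS: x^3 + 5 x + 2 = 8^3 + 5*8 + 2 mod 11 = 4
LHS = RHS

Yes, on the curve


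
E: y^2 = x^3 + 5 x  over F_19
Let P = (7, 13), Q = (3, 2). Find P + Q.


P != Q, so use the chord formula.
s = (y2 - y1) / (x2 - x1) = (8) / (15) mod 19 = 17
x3 = s^2 - x1 - x2 mod 19 = 17^2 - 7 - 3 = 13
y3 = s (x1 - x3) - y1 mod 19 = 17 * (7 - 13) - 13 = 18

P + Q = (13, 18)


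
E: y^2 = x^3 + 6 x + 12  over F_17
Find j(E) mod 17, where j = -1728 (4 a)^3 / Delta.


Delta = -16(4 a^3 + 27 b^2) mod 17 = 9
-1728 * (4 a)^3 = -1728 * (4*6)^3 mod 17 = 1
j = 1 * 9^(-1) mod 17 = 2

j = 2 (mod 17)


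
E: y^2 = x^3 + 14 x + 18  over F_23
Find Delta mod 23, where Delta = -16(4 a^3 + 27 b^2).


4 a^3 + 27 b^2 = 4*14^3 + 27*18^2 = 10976 + 8748 = 19724
Delta = -16 * (19724) = -315584
Delta mod 23 = 22

Delta = 22 (mod 23)


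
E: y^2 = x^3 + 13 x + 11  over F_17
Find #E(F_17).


For each x in F_17, count y with y^2 = x^3 + 13 x + 11 mod 17:
  x = 1: RHS = 8, y in [5, 12]  -> 2 point(s)
  x = 3: RHS = 9, y in [3, 14]  -> 2 point(s)
  x = 4: RHS = 8, y in [5, 12]  -> 2 point(s)
  x = 6: RHS = 16, y in [4, 13]  -> 2 point(s)
  x = 8: RHS = 15, y in [7, 10]  -> 2 point(s)
  x = 10: RHS = 2, y in [6, 11]  -> 2 point(s)
  x = 12: RHS = 8, y in [5, 12]  -> 2 point(s)
  x = 14: RHS = 13, y in [8, 9]  -> 2 point(s)
Affine points: 16. Add the point at infinity: total = 17.

#E(F_17) = 17


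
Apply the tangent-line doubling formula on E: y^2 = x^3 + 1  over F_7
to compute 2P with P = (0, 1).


Doubling: s = (3 x1^2 + a) / (2 y1)
s = (3*0^2 + 0) / (2*1) mod 7 = 0
x3 = s^2 - 2 x1 mod 7 = 0^2 - 2*0 = 0
y3 = s (x1 - x3) - y1 mod 7 = 0 * (0 - 0) - 1 = 6

2P = (0, 6)


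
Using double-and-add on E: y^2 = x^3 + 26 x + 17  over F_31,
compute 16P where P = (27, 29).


k = 16 = 10000_2 (binary, LSB first: 00001)
Double-and-add from P = (27, 29):
  bit 0 = 0: acc unchanged = O
  bit 1 = 0: acc unchanged = O
  bit 2 = 0: acc unchanged = O
  bit 3 = 0: acc unchanged = O
  bit 4 = 1: acc = O + (23, 17) = (23, 17)

16P = (23, 17)


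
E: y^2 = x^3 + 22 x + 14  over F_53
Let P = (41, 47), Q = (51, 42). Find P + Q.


P != Q, so use the chord formula.
s = (y2 - y1) / (x2 - x1) = (48) / (10) mod 53 = 26
x3 = s^2 - x1 - x2 mod 53 = 26^2 - 41 - 51 = 1
y3 = s (x1 - x3) - y1 mod 53 = 26 * (41 - 1) - 47 = 39

P + Q = (1, 39)


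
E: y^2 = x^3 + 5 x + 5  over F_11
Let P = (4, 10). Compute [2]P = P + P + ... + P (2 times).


k = 2 = 10_2 (binary, LSB first: 01)
Double-and-add from P = (4, 10):
  bit 0 = 0: acc unchanged = O
  bit 1 = 1: acc = O + (4, 1) = (4, 1)

2P = (4, 1)


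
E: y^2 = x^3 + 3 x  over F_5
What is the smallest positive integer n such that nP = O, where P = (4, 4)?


Compute successive multiples of P until we hit O:
  1P = (4, 4)
  2P = (1, 2)
  3P = (1, 3)
  4P = (4, 1)
  5P = O

ord(P) = 5


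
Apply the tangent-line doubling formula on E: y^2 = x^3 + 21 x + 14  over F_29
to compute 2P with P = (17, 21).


Doubling: s = (3 x1^2 + a) / (2 y1)
s = (3*17^2 + 21) / (2*21) mod 29 = 17
x3 = s^2 - 2 x1 mod 29 = 17^2 - 2*17 = 23
y3 = s (x1 - x3) - y1 mod 29 = 17 * (17 - 23) - 21 = 22

2P = (23, 22)


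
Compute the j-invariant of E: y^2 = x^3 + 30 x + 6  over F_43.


Delta = -16(4 a^3 + 27 b^2) mod 43 = 12
-1728 * (4 a)^3 = -1728 * (4*30)^3 mod 43 = 27
j = 27 * 12^(-1) mod 43 = 13

j = 13 (mod 43)


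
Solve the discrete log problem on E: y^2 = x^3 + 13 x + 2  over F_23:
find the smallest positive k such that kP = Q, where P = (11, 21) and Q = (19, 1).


Enumerate multiples of P until we hit Q = (19, 1):
  1P = (11, 21)
  2P = (5, 13)
  3P = (19, 22)
  4P = (2, 6)
  5P = (0, 5)
  6P = (1, 4)
  7P = (4, 7)
  8P = (12, 0)
  9P = (4, 16)
  10P = (1, 19)
  11P = (0, 18)
  12P = (2, 17)
  13P = (19, 1)
Match found at i = 13.

k = 13


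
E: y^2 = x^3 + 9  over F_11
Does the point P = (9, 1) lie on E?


Check whether y^2 = x^3 + 0 x + 9 (mod 11) for (x, y) = (9, 1).
LHS: y^2 = 1^2 mod 11 = 1
RHS: x^3 + 0 x + 9 = 9^3 + 0*9 + 9 mod 11 = 1
LHS = RHS

Yes, on the curve


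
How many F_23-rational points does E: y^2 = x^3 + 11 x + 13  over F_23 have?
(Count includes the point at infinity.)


For each x in F_23, count y with y^2 = x^3 + 11 x + 13 mod 23:
  x = 0: RHS = 13, y in [6, 17]  -> 2 point(s)
  x = 1: RHS = 2, y in [5, 18]  -> 2 point(s)
  x = 3: RHS = 4, y in [2, 21]  -> 2 point(s)
  x = 4: RHS = 6, y in [11, 12]  -> 2 point(s)
  x = 5: RHS = 9, y in [3, 20]  -> 2 point(s)
  x = 9: RHS = 13, y in [6, 17]  -> 2 point(s)
  x = 11: RHS = 16, y in [4, 19]  -> 2 point(s)
  x = 14: RHS = 13, y in [6, 17]  -> 2 point(s)
  x = 21: RHS = 6, y in [11, 12]  -> 2 point(s)
  x = 22: RHS = 1, y in [1, 22]  -> 2 point(s)
Affine points: 20. Add the point at infinity: total = 21.

#E(F_23) = 21


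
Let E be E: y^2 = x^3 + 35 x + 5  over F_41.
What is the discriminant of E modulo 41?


4 a^3 + 27 b^2 = 4*35^3 + 27*5^2 = 171500 + 675 = 172175
Delta = -16 * (172175) = -2754800
Delta mod 41 = 31

Delta = 31 (mod 41)


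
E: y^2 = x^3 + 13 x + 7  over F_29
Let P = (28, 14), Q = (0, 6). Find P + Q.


P != Q, so use the chord formula.
s = (y2 - y1) / (x2 - x1) = (21) / (1) mod 29 = 21
x3 = s^2 - x1 - x2 mod 29 = 21^2 - 28 - 0 = 7
y3 = s (x1 - x3) - y1 mod 29 = 21 * (28 - 7) - 14 = 21

P + Q = (7, 21)


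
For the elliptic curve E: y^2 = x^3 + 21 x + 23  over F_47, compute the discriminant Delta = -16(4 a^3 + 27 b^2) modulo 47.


4 a^3 + 27 b^2 = 4*21^3 + 27*23^2 = 37044 + 14283 = 51327
Delta = -16 * (51327) = -821232
Delta mod 47 = 46

Delta = 46 (mod 47)


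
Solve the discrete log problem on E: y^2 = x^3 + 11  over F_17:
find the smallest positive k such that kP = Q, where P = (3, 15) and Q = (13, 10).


Enumerate multiples of P until we hit Q = (13, 10):
  1P = (3, 15)
  2P = (13, 10)
Match found at i = 2.

k = 2


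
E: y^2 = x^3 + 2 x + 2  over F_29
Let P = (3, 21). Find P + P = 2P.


Doubling: s = (3 x1^2 + a) / (2 y1)
s = (3*3^2 + 2) / (2*21) mod 29 = 0
x3 = s^2 - 2 x1 mod 29 = 0^2 - 2*3 = 23
y3 = s (x1 - x3) - y1 mod 29 = 0 * (3 - 23) - 21 = 8

2P = (23, 8)


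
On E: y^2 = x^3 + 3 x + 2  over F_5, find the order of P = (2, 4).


Compute successive multiples of P until we hit O:
  1P = (2, 4)
  2P = (1, 1)
  3P = (1, 4)
  4P = (2, 1)
  5P = O

ord(P) = 5


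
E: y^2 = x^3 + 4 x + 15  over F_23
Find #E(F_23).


For each x in F_23, count y with y^2 = x^3 + 4 x + 15 mod 23:
  x = 2: RHS = 8, y in [10, 13]  -> 2 point(s)
  x = 3: RHS = 8, y in [10, 13]  -> 2 point(s)
  x = 4: RHS = 3, y in [7, 16]  -> 2 point(s)
  x = 6: RHS = 2, y in [5, 18]  -> 2 point(s)
  x = 7: RHS = 18, y in [8, 15]  -> 2 point(s)
  x = 14: RHS = 9, y in [3, 20]  -> 2 point(s)
  x = 15: RHS = 0, y in [0]  -> 1 point(s)
  x = 16: RHS = 12, y in [9, 14]  -> 2 point(s)
  x = 18: RHS = 8, y in [10, 13]  -> 2 point(s)
  x = 19: RHS = 4, y in [2, 21]  -> 2 point(s)
Affine points: 19. Add the point at infinity: total = 20.

#E(F_23) = 20


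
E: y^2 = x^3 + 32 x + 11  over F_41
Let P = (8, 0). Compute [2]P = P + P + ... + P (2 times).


k = 2 = 10_2 (binary, LSB first: 01)
Double-and-add from P = (8, 0):
  bit 0 = 0: acc unchanged = O
  bit 1 = 1: acc = O + O = O

2P = O


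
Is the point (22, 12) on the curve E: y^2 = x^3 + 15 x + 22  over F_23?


Check whether y^2 = x^3 + 15 x + 22 (mod 23) for (x, y) = (22, 12).
LHS: y^2 = 12^2 mod 23 = 6
RHS: x^3 + 15 x + 22 = 22^3 + 15*22 + 22 mod 23 = 6
LHS = RHS

Yes, on the curve


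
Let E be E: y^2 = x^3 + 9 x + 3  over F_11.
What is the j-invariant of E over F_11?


Delta = -16(4 a^3 + 27 b^2) mod 11 = 1
-1728 * (4 a)^3 = -1728 * (4*9)^3 mod 11 = 6
j = 6 * 1^(-1) mod 11 = 6

j = 6 (mod 11)


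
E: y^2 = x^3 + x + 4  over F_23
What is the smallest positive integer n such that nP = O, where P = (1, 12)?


Compute successive multiples of P until we hit O:
  1P = (1, 12)
  2P = (14, 5)
  3P = (17, 9)
  4P = (8, 8)
  5P = (4, 16)
  6P = (7, 3)
  7P = (0, 21)
  8P = (11, 9)
  ... (continuing to 29P)
  29P = O

ord(P) = 29


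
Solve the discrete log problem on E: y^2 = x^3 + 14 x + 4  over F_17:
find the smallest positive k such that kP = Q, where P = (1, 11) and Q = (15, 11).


Enumerate multiples of P until we hit Q = (15, 11):
  1P = (1, 11)
  2P = (15, 6)
  3P = (0, 2)
  4P = (12, 9)
  5P = (6, 10)
  6P = (8, 4)
  7P = (9, 14)
  8P = (9, 3)
  9P = (8, 13)
  10P = (6, 7)
  11P = (12, 8)
  12P = (0, 15)
  13P = (15, 11)
Match found at i = 13.

k = 13


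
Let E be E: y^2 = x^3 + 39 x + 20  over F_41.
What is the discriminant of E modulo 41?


4 a^3 + 27 b^2 = 4*39^3 + 27*20^2 = 237276 + 10800 = 248076
Delta = -16 * (248076) = -3969216
Delta mod 41 = 35

Delta = 35 (mod 41)


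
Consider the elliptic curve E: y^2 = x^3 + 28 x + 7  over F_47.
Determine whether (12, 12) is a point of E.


Check whether y^2 = x^3 + 28 x + 7 (mod 47) for (x, y) = (12, 12).
LHS: y^2 = 12^2 mod 47 = 3
RHS: x^3 + 28 x + 7 = 12^3 + 28*12 + 7 mod 47 = 3
LHS = RHS

Yes, on the curve


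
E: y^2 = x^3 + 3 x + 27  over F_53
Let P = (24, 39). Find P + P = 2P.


Doubling: s = (3 x1^2 + a) / (2 y1)
s = (3*24^2 + 3) / (2*39) mod 53 = 12
x3 = s^2 - 2 x1 mod 53 = 12^2 - 2*24 = 43
y3 = s (x1 - x3) - y1 mod 53 = 12 * (24 - 43) - 39 = 51

2P = (43, 51)


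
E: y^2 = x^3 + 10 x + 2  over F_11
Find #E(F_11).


For each x in F_11, count y with y^2 = x^3 + 10 x + 2 mod 11:
  x = 3: RHS = 4, y in [2, 9]  -> 2 point(s)
  x = 5: RHS = 1, y in [1, 10]  -> 2 point(s)
  x = 6: RHS = 3, y in [5, 6]  -> 2 point(s)
  x = 8: RHS = 0, y in [0]  -> 1 point(s)
Affine points: 7. Add the point at infinity: total = 8.

#E(F_11) = 8


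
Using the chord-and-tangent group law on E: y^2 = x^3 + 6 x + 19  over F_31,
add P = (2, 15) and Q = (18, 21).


P != Q, so use the chord formula.
s = (y2 - y1) / (x2 - x1) = (6) / (16) mod 31 = 12
x3 = s^2 - x1 - x2 mod 31 = 12^2 - 2 - 18 = 0
y3 = s (x1 - x3) - y1 mod 31 = 12 * (2 - 0) - 15 = 9

P + Q = (0, 9)


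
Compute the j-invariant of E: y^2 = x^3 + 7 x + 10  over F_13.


Delta = -16(4 a^3 + 27 b^2) mod 13 = 4
-1728 * (4 a)^3 = -1728 * (4*7)^3 mod 13 = 8
j = 8 * 4^(-1) mod 13 = 2

j = 2 (mod 13)


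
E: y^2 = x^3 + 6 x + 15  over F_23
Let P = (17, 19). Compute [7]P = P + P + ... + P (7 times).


k = 7 = 111_2 (binary, LSB first: 111)
Double-and-add from P = (17, 19):
  bit 0 = 1: acc = O + (17, 19) = (17, 19)
  bit 1 = 1: acc = (17, 19) + (21, 15) = (9, 19)
  bit 2 = 1: acc = (9, 19) + (20, 4) = (20, 19)

7P = (20, 19)


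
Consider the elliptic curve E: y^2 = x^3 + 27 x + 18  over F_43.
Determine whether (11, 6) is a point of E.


Check whether y^2 = x^3 + 27 x + 18 (mod 43) for (x, y) = (11, 6).
LHS: y^2 = 6^2 mod 43 = 36
RHS: x^3 + 27 x + 18 = 11^3 + 27*11 + 18 mod 43 = 12
LHS != RHS

No, not on the curve


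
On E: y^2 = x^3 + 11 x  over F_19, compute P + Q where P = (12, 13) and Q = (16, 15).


P != Q, so use the chord formula.
s = (y2 - y1) / (x2 - x1) = (2) / (4) mod 19 = 10
x3 = s^2 - x1 - x2 mod 19 = 10^2 - 12 - 16 = 15
y3 = s (x1 - x3) - y1 mod 19 = 10 * (12 - 15) - 13 = 14

P + Q = (15, 14)


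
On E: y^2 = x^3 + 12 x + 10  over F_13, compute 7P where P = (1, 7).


k = 7 = 111_2 (binary, LSB first: 111)
Double-and-add from P = (1, 7):
  bit 0 = 1: acc = O + (1, 7) = (1, 7)
  bit 1 = 1: acc = (1, 7) + (2, 4) = (6, 8)
  bit 2 = 1: acc = (6, 8) + (5, 0) = (1, 6)

7P = (1, 6)


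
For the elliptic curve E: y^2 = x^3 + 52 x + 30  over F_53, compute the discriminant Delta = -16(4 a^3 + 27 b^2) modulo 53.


4 a^3 + 27 b^2 = 4*52^3 + 27*30^2 = 562432 + 24300 = 586732
Delta = -16 * (586732) = -9387712
Delta mod 53 = 19

Delta = 19 (mod 53)


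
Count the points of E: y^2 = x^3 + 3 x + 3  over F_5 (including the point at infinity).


For each x in F_5, count y with y^2 = x^3 + 3 x + 3 mod 5:
  x = 3: RHS = 4, y in [2, 3]  -> 2 point(s)
  x = 4: RHS = 4, y in [2, 3]  -> 2 point(s)
Affine points: 4. Add the point at infinity: total = 5.

#E(F_5) = 5


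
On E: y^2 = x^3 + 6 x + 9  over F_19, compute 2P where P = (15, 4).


Doubling: s = (3 x1^2 + a) / (2 y1)
s = (3*15^2 + 6) / (2*4) mod 19 = 2
x3 = s^2 - 2 x1 mod 19 = 2^2 - 2*15 = 12
y3 = s (x1 - x3) - y1 mod 19 = 2 * (15 - 12) - 4 = 2

2P = (12, 2)


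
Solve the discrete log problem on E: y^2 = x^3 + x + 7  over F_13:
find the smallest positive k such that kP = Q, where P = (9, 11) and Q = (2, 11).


Enumerate multiples of P until we hit Q = (2, 11):
  1P = (9, 11)
  2P = (11, 7)
  3P = (10, 4)
  4P = (4, 6)
  5P = (1, 10)
  6P = (2, 11)
Match found at i = 6.

k = 6


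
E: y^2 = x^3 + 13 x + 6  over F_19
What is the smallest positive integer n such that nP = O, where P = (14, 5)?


Compute successive multiples of P until we hit O:
  1P = (14, 5)
  2P = (16, 4)
  3P = (13, 4)
  4P = (12, 16)
  5P = (9, 15)
  6P = (0, 5)
  7P = (5, 14)
  8P = (1, 1)
  ... (continuing to 23P)
  23P = O

ord(P) = 23


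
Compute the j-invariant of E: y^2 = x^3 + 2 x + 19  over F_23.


Delta = -16(4 a^3 + 27 b^2) mod 23 = 5
-1728 * (4 a)^3 = -1728 * (4*2)^3 mod 23 = 5
j = 5 * 5^(-1) mod 23 = 1

j = 1 (mod 23)


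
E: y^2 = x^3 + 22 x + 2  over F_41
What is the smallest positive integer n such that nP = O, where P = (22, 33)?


Compute successive multiples of P until we hit O:
  1P = (22, 33)
  2P = (22, 8)
  3P = O

ord(P) = 3


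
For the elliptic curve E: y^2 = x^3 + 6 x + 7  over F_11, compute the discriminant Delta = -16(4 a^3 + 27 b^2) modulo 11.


4 a^3 + 27 b^2 = 4*6^3 + 27*7^2 = 864 + 1323 = 2187
Delta = -16 * (2187) = -34992
Delta mod 11 = 10

Delta = 10 (mod 11)


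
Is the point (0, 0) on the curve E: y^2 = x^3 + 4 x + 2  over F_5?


Check whether y^2 = x^3 + 4 x + 2 (mod 5) for (x, y) = (0, 0).
LHS: y^2 = 0^2 mod 5 = 0
RHS: x^3 + 4 x + 2 = 0^3 + 4*0 + 2 mod 5 = 2
LHS != RHS

No, not on the curve


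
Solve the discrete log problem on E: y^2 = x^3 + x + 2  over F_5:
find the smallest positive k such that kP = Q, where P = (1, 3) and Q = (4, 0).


Enumerate multiples of P until we hit Q = (4, 0):
  1P = (1, 3)
  2P = (4, 0)
Match found at i = 2.

k = 2


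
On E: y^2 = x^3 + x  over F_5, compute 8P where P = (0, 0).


k = 8 = 1000_2 (binary, LSB first: 0001)
Double-and-add from P = (0, 0):
  bit 0 = 0: acc unchanged = O
  bit 1 = 0: acc unchanged = O
  bit 2 = 0: acc unchanged = O
  bit 3 = 1: acc = O + O = O

8P = O


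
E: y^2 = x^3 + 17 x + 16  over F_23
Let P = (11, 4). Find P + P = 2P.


Doubling: s = (3 x1^2 + a) / (2 y1)
s = (3*11^2 + 17) / (2*4) mod 23 = 13
x3 = s^2 - 2 x1 mod 23 = 13^2 - 2*11 = 9
y3 = s (x1 - x3) - y1 mod 23 = 13 * (11 - 9) - 4 = 22

2P = (9, 22)


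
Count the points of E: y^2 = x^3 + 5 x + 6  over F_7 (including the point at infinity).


For each x in F_7, count y with y^2 = x^3 + 5 x + 6 mod 7:
  x = 5: RHS = 2, y in [3, 4]  -> 2 point(s)
  x = 6: RHS = 0, y in [0]  -> 1 point(s)
Affine points: 3. Add the point at infinity: total = 4.

#E(F_7) = 4


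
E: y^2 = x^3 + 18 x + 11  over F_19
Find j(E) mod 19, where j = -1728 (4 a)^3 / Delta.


Delta = -16(4 a^3 + 27 b^2) mod 19 = 4
-1728 * (4 a)^3 = -1728 * (4*18)^3 mod 19 = 12
j = 12 * 4^(-1) mod 19 = 3

j = 3 (mod 19)


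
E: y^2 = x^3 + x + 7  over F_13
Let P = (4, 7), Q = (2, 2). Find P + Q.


P != Q, so use the chord formula.
s = (y2 - y1) / (x2 - x1) = (8) / (11) mod 13 = 9
x3 = s^2 - x1 - x2 mod 13 = 9^2 - 4 - 2 = 10
y3 = s (x1 - x3) - y1 mod 13 = 9 * (4 - 10) - 7 = 4

P + Q = (10, 4)


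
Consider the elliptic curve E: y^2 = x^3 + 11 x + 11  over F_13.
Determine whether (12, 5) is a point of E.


Check whether y^2 = x^3 + 11 x + 11 (mod 13) for (x, y) = (12, 5).
LHS: y^2 = 5^2 mod 13 = 12
RHS: x^3 + 11 x + 11 = 12^3 + 11*12 + 11 mod 13 = 12
LHS = RHS

Yes, on the curve


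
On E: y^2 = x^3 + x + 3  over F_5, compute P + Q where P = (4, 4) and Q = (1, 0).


P != Q, so use the chord formula.
s = (y2 - y1) / (x2 - x1) = (1) / (2) mod 5 = 3
x3 = s^2 - x1 - x2 mod 5 = 3^2 - 4 - 1 = 4
y3 = s (x1 - x3) - y1 mod 5 = 3 * (4 - 4) - 4 = 1

P + Q = (4, 1)


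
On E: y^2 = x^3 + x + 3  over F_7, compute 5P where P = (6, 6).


k = 5 = 101_2 (binary, LSB first: 101)
Double-and-add from P = (6, 6):
  bit 0 = 1: acc = O + (6, 6) = (6, 6)
  bit 1 = 0: acc unchanged = (6, 6)
  bit 2 = 1: acc = (6, 6) + (6, 6) = (6, 1)

5P = (6, 1)


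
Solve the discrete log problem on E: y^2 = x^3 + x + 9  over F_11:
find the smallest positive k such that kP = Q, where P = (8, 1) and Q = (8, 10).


Enumerate multiples of P until we hit Q = (8, 10):
  1P = (8, 1)
  2P = (4, 0)
  3P = (8, 10)
Match found at i = 3.

k = 3


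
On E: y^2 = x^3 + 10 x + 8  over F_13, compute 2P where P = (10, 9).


Doubling: s = (3 x1^2 + a) / (2 y1)
s = (3*10^2 + 10) / (2*9) mod 13 = 10
x3 = s^2 - 2 x1 mod 13 = 10^2 - 2*10 = 2
y3 = s (x1 - x3) - y1 mod 13 = 10 * (10 - 2) - 9 = 6

2P = (2, 6)


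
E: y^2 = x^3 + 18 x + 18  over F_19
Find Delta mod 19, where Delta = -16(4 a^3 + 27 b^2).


4 a^3 + 27 b^2 = 4*18^3 + 27*18^2 = 23328 + 8748 = 32076
Delta = -16 * (32076) = -513216
Delta mod 19 = 12

Delta = 12 (mod 19)


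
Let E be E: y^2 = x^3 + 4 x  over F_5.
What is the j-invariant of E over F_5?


Delta = -16(4 a^3 + 27 b^2) mod 5 = 4
-1728 * (4 a)^3 = -1728 * (4*4)^3 mod 5 = 2
j = 2 * 4^(-1) mod 5 = 3

j = 3 (mod 5)


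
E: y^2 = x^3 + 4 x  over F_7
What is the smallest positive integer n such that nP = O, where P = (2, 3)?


Compute successive multiples of P until we hit O:
  1P = (2, 3)
  2P = (0, 0)
  3P = (2, 4)
  4P = O

ord(P) = 4


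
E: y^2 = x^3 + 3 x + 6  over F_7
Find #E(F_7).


For each x in F_7, count y with y^2 = x^3 + 3 x + 6 mod 7:
  x = 3: RHS = 0, y in [0]  -> 1 point(s)
  x = 6: RHS = 2, y in [3, 4]  -> 2 point(s)
Affine points: 3. Add the point at infinity: total = 4.

#E(F_7) = 4


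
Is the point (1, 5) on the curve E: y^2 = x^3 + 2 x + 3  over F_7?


Check whether y^2 = x^3 + 2 x + 3 (mod 7) for (x, y) = (1, 5).
LHS: y^2 = 5^2 mod 7 = 4
RHS: x^3 + 2 x + 3 = 1^3 + 2*1 + 3 mod 7 = 6
LHS != RHS

No, not on the curve


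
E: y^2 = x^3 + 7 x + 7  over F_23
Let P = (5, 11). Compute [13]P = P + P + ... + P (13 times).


k = 13 = 1101_2 (binary, LSB first: 1011)
Double-and-add from P = (5, 11):
  bit 0 = 1: acc = O + (5, 11) = (5, 11)
  bit 1 = 0: acc unchanged = (5, 11)
  bit 2 = 1: acc = (5, 11) + (16, 11) = (2, 12)
  bit 3 = 1: acc = (2, 12) + (17, 5) = (8, 0)

13P = (8, 0)


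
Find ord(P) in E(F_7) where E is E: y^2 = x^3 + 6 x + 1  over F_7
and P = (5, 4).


Compute successive multiples of P until we hit O:
  1P = (5, 4)
  2P = (6, 6)
  3P = (0, 6)
  4P = (3, 5)
  5P = (1, 1)
  6P = (2, 0)
  7P = (1, 6)
  8P = (3, 2)
  ... (continuing to 12P)
  12P = O

ord(P) = 12


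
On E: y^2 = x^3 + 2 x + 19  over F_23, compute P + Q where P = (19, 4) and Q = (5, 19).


P != Q, so use the chord formula.
s = (y2 - y1) / (x2 - x1) = (15) / (9) mod 23 = 17
x3 = s^2 - x1 - x2 mod 23 = 17^2 - 19 - 5 = 12
y3 = s (x1 - x3) - y1 mod 23 = 17 * (19 - 12) - 4 = 0

P + Q = (12, 0)


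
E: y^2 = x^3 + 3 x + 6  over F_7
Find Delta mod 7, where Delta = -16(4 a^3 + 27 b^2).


4 a^3 + 27 b^2 = 4*3^3 + 27*6^2 = 108 + 972 = 1080
Delta = -16 * (1080) = -17280
Delta mod 7 = 3

Delta = 3 (mod 7)


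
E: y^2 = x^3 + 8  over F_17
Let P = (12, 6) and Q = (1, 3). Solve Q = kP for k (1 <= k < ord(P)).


Enumerate multiples of P until we hit Q = (1, 3):
  1P = (12, 6)
  2P = (14, 7)
  3P = (4, 15)
  4P = (2, 4)
  5P = (1, 3)
Match found at i = 5.

k = 5


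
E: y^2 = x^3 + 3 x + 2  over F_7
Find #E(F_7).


For each x in F_7, count y with y^2 = x^3 + 3 x + 2 mod 7:
  x = 0: RHS = 2, y in [3, 4]  -> 2 point(s)
  x = 2: RHS = 2, y in [3, 4]  -> 2 point(s)
  x = 4: RHS = 1, y in [1, 6]  -> 2 point(s)
  x = 5: RHS = 2, y in [3, 4]  -> 2 point(s)
Affine points: 8. Add the point at infinity: total = 9.

#E(F_7) = 9


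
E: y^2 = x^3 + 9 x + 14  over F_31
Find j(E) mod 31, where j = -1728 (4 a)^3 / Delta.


Delta = -16(4 a^3 + 27 b^2) mod 31 = 19
-1728 * (4 a)^3 = -1728 * (4*9)^3 mod 31 = 8
j = 8 * 19^(-1) mod 31 = 20

j = 20 (mod 31)


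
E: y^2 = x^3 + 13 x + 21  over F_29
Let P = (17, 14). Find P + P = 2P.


Doubling: s = (3 x1^2 + a) / (2 y1)
s = (3*17^2 + 13) / (2*14) mod 29 = 19
x3 = s^2 - 2 x1 mod 29 = 19^2 - 2*17 = 8
y3 = s (x1 - x3) - y1 mod 29 = 19 * (17 - 8) - 14 = 12

2P = (8, 12)


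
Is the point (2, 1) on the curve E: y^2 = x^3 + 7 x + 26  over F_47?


Check whether y^2 = x^3 + 7 x + 26 (mod 47) for (x, y) = (2, 1).
LHS: y^2 = 1^2 mod 47 = 1
RHS: x^3 + 7 x + 26 = 2^3 + 7*2 + 26 mod 47 = 1
LHS = RHS

Yes, on the curve


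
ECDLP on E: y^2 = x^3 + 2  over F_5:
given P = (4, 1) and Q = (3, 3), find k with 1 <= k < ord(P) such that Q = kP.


Enumerate multiples of P until we hit Q = (3, 3):
  1P = (4, 1)
  2P = (3, 3)
Match found at i = 2.

k = 2


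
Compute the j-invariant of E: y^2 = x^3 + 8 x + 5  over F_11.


Delta = -16(4 a^3 + 27 b^2) mod 11 = 3
-1728 * (4 a)^3 = -1728 * (4*8)^3 mod 11 = 1
j = 1 * 3^(-1) mod 11 = 4

j = 4 (mod 11)


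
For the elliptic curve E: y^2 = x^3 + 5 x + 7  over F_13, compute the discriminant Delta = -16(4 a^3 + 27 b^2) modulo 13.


4 a^3 + 27 b^2 = 4*5^3 + 27*7^2 = 500 + 1323 = 1823
Delta = -16 * (1823) = -29168
Delta mod 13 = 4

Delta = 4 (mod 13)


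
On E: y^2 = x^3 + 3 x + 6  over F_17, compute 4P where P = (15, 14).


k = 4 = 100_2 (binary, LSB first: 001)
Double-and-add from P = (15, 14):
  bit 0 = 0: acc unchanged = O
  bit 1 = 0: acc unchanged = O
  bit 2 = 1: acc = O + (13, 10) = (13, 10)

4P = (13, 10)


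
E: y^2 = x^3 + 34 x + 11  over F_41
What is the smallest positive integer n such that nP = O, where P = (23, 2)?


Compute successive multiples of P until we hit O:
  1P = (23, 2)
  2P = (15, 1)
  3P = (28, 23)
  4P = (6, 12)
  5P = (21, 33)
  6P = (22, 3)
  7P = (38, 13)
  8P = (25, 2)
  ... (continuing to 49P)
  49P = O

ord(P) = 49


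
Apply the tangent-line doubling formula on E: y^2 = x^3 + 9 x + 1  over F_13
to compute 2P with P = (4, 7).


Doubling: s = (3 x1^2 + a) / (2 y1)
s = (3*4^2 + 9) / (2*7) mod 13 = 5
x3 = s^2 - 2 x1 mod 13 = 5^2 - 2*4 = 4
y3 = s (x1 - x3) - y1 mod 13 = 5 * (4 - 4) - 7 = 6

2P = (4, 6)


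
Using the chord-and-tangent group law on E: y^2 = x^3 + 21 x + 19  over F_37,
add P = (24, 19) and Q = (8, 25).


P != Q, so use the chord formula.
s = (y2 - y1) / (x2 - x1) = (6) / (21) mod 37 = 32
x3 = s^2 - x1 - x2 mod 37 = 32^2 - 24 - 8 = 30
y3 = s (x1 - x3) - y1 mod 37 = 32 * (24 - 30) - 19 = 11

P + Q = (30, 11)


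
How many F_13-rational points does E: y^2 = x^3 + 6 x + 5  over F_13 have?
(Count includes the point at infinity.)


For each x in F_13, count y with y^2 = x^3 + 6 x + 5 mod 13:
  x = 1: RHS = 12, y in [5, 8]  -> 2 point(s)
  x = 2: RHS = 12, y in [5, 8]  -> 2 point(s)
  x = 5: RHS = 4, y in [2, 11]  -> 2 point(s)
  x = 6: RHS = 10, y in [6, 7]  -> 2 point(s)
  x = 7: RHS = 0, y in [0]  -> 1 point(s)
  x = 10: RHS = 12, y in [5, 8]  -> 2 point(s)
Affine points: 11. Add the point at infinity: total = 12.

#E(F_13) = 12


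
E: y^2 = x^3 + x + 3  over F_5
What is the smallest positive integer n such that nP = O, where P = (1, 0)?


Compute successive multiples of P until we hit O:
  1P = (1, 0)
  2P = O

ord(P) = 2


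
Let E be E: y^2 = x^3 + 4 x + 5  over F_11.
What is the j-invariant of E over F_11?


Delta = -16(4 a^3 + 27 b^2) mod 11 = 9
-1728 * (4 a)^3 = -1728 * (4*4)^3 mod 11 = 7
j = 7 * 9^(-1) mod 11 = 2

j = 2 (mod 11)


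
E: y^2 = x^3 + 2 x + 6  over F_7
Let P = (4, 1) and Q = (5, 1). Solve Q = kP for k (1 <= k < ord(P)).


Enumerate multiples of P until we hit Q = (5, 1):
  1P = (4, 1)
  2P = (1, 4)
  3P = (3, 5)
  4P = (2, 5)
  5P = (5, 1)
Match found at i = 5.

k = 5


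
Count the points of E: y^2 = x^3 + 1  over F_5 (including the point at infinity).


For each x in F_5, count y with y^2 = x^3 + 0 x + 1 mod 5:
  x = 0: RHS = 1, y in [1, 4]  -> 2 point(s)
  x = 2: RHS = 4, y in [2, 3]  -> 2 point(s)
  x = 4: RHS = 0, y in [0]  -> 1 point(s)
Affine points: 5. Add the point at infinity: total = 6.

#E(F_5) = 6


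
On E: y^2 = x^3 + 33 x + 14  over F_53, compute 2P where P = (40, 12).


Doubling: s = (3 x1^2 + a) / (2 y1)
s = (3*40^2 + 33) / (2*12) mod 53 = 49
x3 = s^2 - 2 x1 mod 53 = 49^2 - 2*40 = 42
y3 = s (x1 - x3) - y1 mod 53 = 49 * (40 - 42) - 12 = 49

2P = (42, 49)


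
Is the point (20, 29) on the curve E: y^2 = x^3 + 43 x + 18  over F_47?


Check whether y^2 = x^3 + 43 x + 18 (mod 47) for (x, y) = (20, 29).
LHS: y^2 = 29^2 mod 47 = 42
RHS: x^3 + 43 x + 18 = 20^3 + 43*20 + 18 mod 47 = 42
LHS = RHS

Yes, on the curve


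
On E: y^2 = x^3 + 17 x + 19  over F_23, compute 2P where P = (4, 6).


k = 2 = 10_2 (binary, LSB first: 01)
Double-and-add from P = (4, 6):
  bit 0 = 0: acc unchanged = O
  bit 1 = 1: acc = O + (10, 19) = (10, 19)

2P = (10, 19)


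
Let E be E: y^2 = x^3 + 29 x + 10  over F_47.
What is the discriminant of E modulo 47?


4 a^3 + 27 b^2 = 4*29^3 + 27*10^2 = 97556 + 2700 = 100256
Delta = -16 * (100256) = -1604096
Delta mod 47 = 14

Delta = 14 (mod 47)


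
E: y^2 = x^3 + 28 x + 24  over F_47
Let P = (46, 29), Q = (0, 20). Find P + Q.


P != Q, so use the chord formula.
s = (y2 - y1) / (x2 - x1) = (38) / (1) mod 47 = 38
x3 = s^2 - x1 - x2 mod 47 = 38^2 - 46 - 0 = 35
y3 = s (x1 - x3) - y1 mod 47 = 38 * (46 - 35) - 29 = 13

P + Q = (35, 13)


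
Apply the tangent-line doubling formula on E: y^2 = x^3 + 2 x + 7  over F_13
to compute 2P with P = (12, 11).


Doubling: s = (3 x1^2 + a) / (2 y1)
s = (3*12^2 + 2) / (2*11) mod 13 = 2
x3 = s^2 - 2 x1 mod 13 = 2^2 - 2*12 = 6
y3 = s (x1 - x3) - y1 mod 13 = 2 * (12 - 6) - 11 = 1

2P = (6, 1)


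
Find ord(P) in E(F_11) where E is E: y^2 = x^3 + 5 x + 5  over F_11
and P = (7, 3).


Compute successive multiples of P until we hit O:
  1P = (7, 3)
  2P = (2, 10)
  3P = (0, 7)
  4P = (5, 10)
  5P = (3, 5)
  6P = (4, 1)
  7P = (9, 3)
  8P = (6, 8)
  ... (continuing to 18P)
  18P = O

ord(P) = 18


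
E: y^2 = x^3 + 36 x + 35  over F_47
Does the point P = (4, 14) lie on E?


Check whether y^2 = x^3 + 36 x + 35 (mod 47) for (x, y) = (4, 14).
LHS: y^2 = 14^2 mod 47 = 8
RHS: x^3 + 36 x + 35 = 4^3 + 36*4 + 35 mod 47 = 8
LHS = RHS

Yes, on the curve


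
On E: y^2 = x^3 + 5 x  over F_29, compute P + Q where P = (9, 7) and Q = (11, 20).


P != Q, so use the chord formula.
s = (y2 - y1) / (x2 - x1) = (13) / (2) mod 29 = 21
x3 = s^2 - x1 - x2 mod 29 = 21^2 - 9 - 11 = 15
y3 = s (x1 - x3) - y1 mod 29 = 21 * (9 - 15) - 7 = 12

P + Q = (15, 12)


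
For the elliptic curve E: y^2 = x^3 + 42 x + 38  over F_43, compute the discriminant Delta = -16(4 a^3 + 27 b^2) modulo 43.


4 a^3 + 27 b^2 = 4*42^3 + 27*38^2 = 296352 + 38988 = 335340
Delta = -16 * (335340) = -5365440
Delta mod 43 = 14

Delta = 14 (mod 43)


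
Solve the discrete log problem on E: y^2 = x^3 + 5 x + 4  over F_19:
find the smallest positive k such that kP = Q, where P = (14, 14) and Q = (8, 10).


Enumerate multiples of P until we hit Q = (8, 10):
  1P = (14, 14)
  2P = (17, 10)
  3P = (13, 10)
  4P = (8, 10)
Match found at i = 4.

k = 4


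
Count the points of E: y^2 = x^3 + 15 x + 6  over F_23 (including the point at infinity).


For each x in F_23, count y with y^2 = x^3 + 15 x + 6 mod 23:
  x = 0: RHS = 6, y in [11, 12]  -> 2 point(s)
  x = 3: RHS = 9, y in [3, 20]  -> 2 point(s)
  x = 6: RHS = 13, y in [6, 17]  -> 2 point(s)
  x = 10: RHS = 6, y in [11, 12]  -> 2 point(s)
  x = 13: RHS = 6, y in [11, 12]  -> 2 point(s)
  x = 14: RHS = 16, y in [4, 19]  -> 2 point(s)
  x = 15: RHS = 18, y in [8, 15]  -> 2 point(s)
  x = 16: RHS = 18, y in [8, 15]  -> 2 point(s)
  x = 18: RHS = 13, y in [6, 17]  -> 2 point(s)
  x = 20: RHS = 3, y in [7, 16]  -> 2 point(s)
  x = 22: RHS = 13, y in [6, 17]  -> 2 point(s)
Affine points: 22. Add the point at infinity: total = 23.

#E(F_23) = 23


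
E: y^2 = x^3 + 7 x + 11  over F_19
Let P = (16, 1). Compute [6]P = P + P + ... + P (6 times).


k = 6 = 110_2 (binary, LSB first: 011)
Double-and-add from P = (16, 1):
  bit 0 = 0: acc unchanged = O
  bit 1 = 1: acc = O + (10, 6) = (10, 6)
  bit 2 = 1: acc = (10, 6) + (5, 0) = (10, 13)

6P = (10, 13)


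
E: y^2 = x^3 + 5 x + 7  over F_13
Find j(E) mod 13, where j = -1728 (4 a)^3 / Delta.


Delta = -16(4 a^3 + 27 b^2) mod 13 = 4
-1728 * (4 a)^3 = -1728 * (4*5)^3 mod 13 = 5
j = 5 * 4^(-1) mod 13 = 11

j = 11 (mod 13)


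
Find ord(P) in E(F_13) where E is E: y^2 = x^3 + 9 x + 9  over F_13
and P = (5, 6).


Compute successive multiples of P until we hit O:
  1P = (5, 6)
  2P = (0, 3)
  3P = (12, 8)
  4P = (12, 5)
  5P = (0, 10)
  6P = (5, 7)
  7P = O

ord(P) = 7


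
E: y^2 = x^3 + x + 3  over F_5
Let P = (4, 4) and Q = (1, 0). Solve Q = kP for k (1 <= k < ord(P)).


Enumerate multiples of P until we hit Q = (1, 0):
  1P = (4, 4)
  2P = (1, 0)
Match found at i = 2.

k = 2


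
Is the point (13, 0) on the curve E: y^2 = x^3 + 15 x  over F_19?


Check whether y^2 = x^3 + 15 x + 0 (mod 19) for (x, y) = (13, 0).
LHS: y^2 = 0^2 mod 19 = 0
RHS: x^3 + 15 x + 0 = 13^3 + 15*13 + 0 mod 19 = 17
LHS != RHS

No, not on the curve


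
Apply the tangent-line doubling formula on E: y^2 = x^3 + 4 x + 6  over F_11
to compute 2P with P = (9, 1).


Doubling: s = (3 x1^2 + a) / (2 y1)
s = (3*9^2 + 4) / (2*1) mod 11 = 8
x3 = s^2 - 2 x1 mod 11 = 8^2 - 2*9 = 2
y3 = s (x1 - x3) - y1 mod 11 = 8 * (9 - 2) - 1 = 0

2P = (2, 0)


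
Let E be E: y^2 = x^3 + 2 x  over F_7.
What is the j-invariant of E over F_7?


Delta = -16(4 a^3 + 27 b^2) mod 7 = 6
-1728 * (4 a)^3 = -1728 * (4*2)^3 mod 7 = 1
j = 1 * 6^(-1) mod 7 = 6

j = 6 (mod 7)


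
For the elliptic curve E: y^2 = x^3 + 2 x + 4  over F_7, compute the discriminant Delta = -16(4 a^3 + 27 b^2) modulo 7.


4 a^3 + 27 b^2 = 4*2^3 + 27*4^2 = 32 + 432 = 464
Delta = -16 * (464) = -7424
Delta mod 7 = 3

Delta = 3 (mod 7)


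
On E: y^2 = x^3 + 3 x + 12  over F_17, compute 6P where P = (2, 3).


k = 6 = 110_2 (binary, LSB first: 011)
Double-and-add from P = (2, 3):
  bit 0 = 0: acc unchanged = O
  bit 1 = 1: acc = O + (15, 7) = (15, 7)
  bit 2 = 1: acc = (15, 7) + (12, 12) = (6, 12)

6P = (6, 12)


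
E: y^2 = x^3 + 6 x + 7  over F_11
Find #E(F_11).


For each x in F_11, count y with y^2 = x^3 + 6 x + 7 mod 11:
  x = 1: RHS = 3, y in [5, 6]  -> 2 point(s)
  x = 2: RHS = 5, y in [4, 7]  -> 2 point(s)
  x = 9: RHS = 9, y in [3, 8]  -> 2 point(s)
  x = 10: RHS = 0, y in [0]  -> 1 point(s)
Affine points: 7. Add the point at infinity: total = 8.

#E(F_11) = 8


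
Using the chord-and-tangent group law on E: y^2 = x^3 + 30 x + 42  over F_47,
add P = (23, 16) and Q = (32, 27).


P != Q, so use the chord formula.
s = (y2 - y1) / (x2 - x1) = (11) / (9) mod 47 = 43
x3 = s^2 - x1 - x2 mod 47 = 43^2 - 23 - 32 = 8
y3 = s (x1 - x3) - y1 mod 47 = 43 * (23 - 8) - 16 = 18

P + Q = (8, 18)


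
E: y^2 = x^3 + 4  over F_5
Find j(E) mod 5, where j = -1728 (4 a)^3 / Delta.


Delta = -16(4 a^3 + 27 b^2) mod 5 = 3
-1728 * (4 a)^3 = -1728 * (4*0)^3 mod 5 = 0
j = 0 * 3^(-1) mod 5 = 0

j = 0 (mod 5)


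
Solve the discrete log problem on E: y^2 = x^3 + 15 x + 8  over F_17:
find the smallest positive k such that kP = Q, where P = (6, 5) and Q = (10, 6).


Enumerate multiples of P until we hit Q = (10, 6):
  1P = (6, 5)
  2P = (14, 2)
  3P = (16, 3)
  4P = (10, 6)
Match found at i = 4.

k = 4


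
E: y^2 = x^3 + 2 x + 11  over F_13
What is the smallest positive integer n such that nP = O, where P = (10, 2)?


Compute successive multiples of P until we hit O:
  1P = (10, 2)
  2P = (9, 2)
  3P = (7, 11)
  4P = (5, 9)
  5P = (1, 1)
  6P = (11, 8)
  7P = (2, 7)
  8P = (2, 6)
  ... (continuing to 15P)
  15P = O

ord(P) = 15


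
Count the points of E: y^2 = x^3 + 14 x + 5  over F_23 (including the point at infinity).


For each x in F_23, count y with y^2 = x^3 + 14 x + 5 mod 23:
  x = 2: RHS = 18, y in [8, 15]  -> 2 point(s)
  x = 5: RHS = 16, y in [4, 19]  -> 2 point(s)
  x = 6: RHS = 6, y in [11, 12]  -> 2 point(s)
  x = 7: RHS = 9, y in [3, 20]  -> 2 point(s)
  x = 8: RHS = 8, y in [10, 13]  -> 2 point(s)
  x = 9: RHS = 9, y in [3, 20]  -> 2 point(s)
  x = 10: RHS = 18, y in [8, 15]  -> 2 point(s)
  x = 11: RHS = 18, y in [8, 15]  -> 2 point(s)
  x = 14: RHS = 1, y in [1, 22]  -> 2 point(s)
  x = 15: RHS = 2, y in [5, 18]  -> 2 point(s)
  x = 16: RHS = 1, y in [1, 22]  -> 2 point(s)
  x = 17: RHS = 4, y in [2, 21]  -> 2 point(s)
  x = 19: RHS = 0, y in [0]  -> 1 point(s)
  x = 22: RHS = 13, y in [6, 17]  -> 2 point(s)
Affine points: 27. Add the point at infinity: total = 28.

#E(F_23) = 28


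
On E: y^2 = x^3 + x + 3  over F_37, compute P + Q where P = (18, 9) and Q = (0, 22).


P != Q, so use the chord formula.
s = (y2 - y1) / (x2 - x1) = (13) / (19) mod 37 = 26
x3 = s^2 - x1 - x2 mod 37 = 26^2 - 18 - 0 = 29
y3 = s (x1 - x3) - y1 mod 37 = 26 * (18 - 29) - 9 = 1

P + Q = (29, 1)


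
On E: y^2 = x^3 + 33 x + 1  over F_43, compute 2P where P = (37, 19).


Doubling: s = (3 x1^2 + a) / (2 y1)
s = (3*37^2 + 33) / (2*19) mod 43 = 32
x3 = s^2 - 2 x1 mod 43 = 32^2 - 2*37 = 4
y3 = s (x1 - x3) - y1 mod 43 = 32 * (37 - 4) - 19 = 5

2P = (4, 5)


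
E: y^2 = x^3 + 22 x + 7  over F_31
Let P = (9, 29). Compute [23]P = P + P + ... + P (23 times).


k = 23 = 10111_2 (binary, LSB first: 11101)
Double-and-add from P = (9, 29):
  bit 0 = 1: acc = O + (9, 29) = (9, 29)
  bit 1 = 1: acc = (9, 29) + (2, 11) = (7, 16)
  bit 2 = 1: acc = (7, 16) + (3, 10) = (0, 10)
  bit 3 = 0: acc unchanged = (0, 10)
  bit 4 = 1: acc = (0, 10) + (13, 14) = (28, 10)

23P = (28, 10)


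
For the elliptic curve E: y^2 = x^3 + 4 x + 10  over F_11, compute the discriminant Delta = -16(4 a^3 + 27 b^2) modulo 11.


4 a^3 + 27 b^2 = 4*4^3 + 27*10^2 = 256 + 2700 = 2956
Delta = -16 * (2956) = -47296
Delta mod 11 = 4

Delta = 4 (mod 11)


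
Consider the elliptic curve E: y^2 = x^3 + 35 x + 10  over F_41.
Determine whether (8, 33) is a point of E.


Check whether y^2 = x^3 + 35 x + 10 (mod 41) for (x, y) = (8, 33).
LHS: y^2 = 33^2 mod 41 = 23
RHS: x^3 + 35 x + 10 = 8^3 + 35*8 + 10 mod 41 = 23
LHS = RHS

Yes, on the curve


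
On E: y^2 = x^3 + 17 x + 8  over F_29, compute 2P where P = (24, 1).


Doubling: s = (3 x1^2 + a) / (2 y1)
s = (3*24^2 + 17) / (2*1) mod 29 = 17
x3 = s^2 - 2 x1 mod 29 = 17^2 - 2*24 = 9
y3 = s (x1 - x3) - y1 mod 29 = 17 * (24 - 9) - 1 = 22

2P = (9, 22)


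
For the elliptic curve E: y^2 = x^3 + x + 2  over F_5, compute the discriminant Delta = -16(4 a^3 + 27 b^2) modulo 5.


4 a^3 + 27 b^2 = 4*1^3 + 27*2^2 = 4 + 108 = 112
Delta = -16 * (112) = -1792
Delta mod 5 = 3

Delta = 3 (mod 5)


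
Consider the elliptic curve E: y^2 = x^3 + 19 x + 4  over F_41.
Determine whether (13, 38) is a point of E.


Check whether y^2 = x^3 + 19 x + 4 (mod 41) for (x, y) = (13, 38).
LHS: y^2 = 38^2 mod 41 = 9
RHS: x^3 + 19 x + 4 = 13^3 + 19*13 + 4 mod 41 = 29
LHS != RHS

No, not on the curve


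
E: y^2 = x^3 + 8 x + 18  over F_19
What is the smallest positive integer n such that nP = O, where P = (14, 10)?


Compute successive multiples of P until we hit O:
  1P = (14, 10)
  2P = (2, 17)
  3P = (4, 0)
  4P = (2, 2)
  5P = (14, 9)
  6P = O

ord(P) = 6


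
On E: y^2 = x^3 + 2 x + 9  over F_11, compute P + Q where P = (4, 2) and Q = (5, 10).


P != Q, so use the chord formula.
s = (y2 - y1) / (x2 - x1) = (8) / (1) mod 11 = 8
x3 = s^2 - x1 - x2 mod 11 = 8^2 - 4 - 5 = 0
y3 = s (x1 - x3) - y1 mod 11 = 8 * (4 - 0) - 2 = 8

P + Q = (0, 8)


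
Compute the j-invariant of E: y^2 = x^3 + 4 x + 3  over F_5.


Delta = -16(4 a^3 + 27 b^2) mod 5 = 1
-1728 * (4 a)^3 = -1728 * (4*4)^3 mod 5 = 2
j = 2 * 1^(-1) mod 5 = 2

j = 2 (mod 5)


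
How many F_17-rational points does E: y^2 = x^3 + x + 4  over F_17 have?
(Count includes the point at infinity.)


For each x in F_17, count y with y^2 = x^3 + 1 x + 4 mod 17:
  x = 0: RHS = 4, y in [2, 15]  -> 2 point(s)
  x = 3: RHS = 0, y in [0]  -> 1 point(s)
  x = 4: RHS = 4, y in [2, 15]  -> 2 point(s)
  x = 5: RHS = 15, y in [7, 10]  -> 2 point(s)
  x = 13: RHS = 4, y in [2, 15]  -> 2 point(s)
  x = 14: RHS = 8, y in [5, 12]  -> 2 point(s)
  x = 16: RHS = 2, y in [6, 11]  -> 2 point(s)
Affine points: 13. Add the point at infinity: total = 14.

#E(F_17) = 14


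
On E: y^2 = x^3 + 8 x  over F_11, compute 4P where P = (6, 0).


k = 4 = 100_2 (binary, LSB first: 001)
Double-and-add from P = (6, 0):
  bit 0 = 0: acc unchanged = O
  bit 1 = 0: acc unchanged = O
  bit 2 = 1: acc = O + O = O

4P = O


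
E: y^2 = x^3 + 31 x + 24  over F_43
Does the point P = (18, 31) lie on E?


Check whether y^2 = x^3 + 31 x + 24 (mod 43) for (x, y) = (18, 31).
LHS: y^2 = 31^2 mod 43 = 15
RHS: x^3 + 31 x + 24 = 18^3 + 31*18 + 24 mod 43 = 7
LHS != RHS

No, not on the curve


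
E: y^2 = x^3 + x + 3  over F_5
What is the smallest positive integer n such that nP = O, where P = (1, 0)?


Compute successive multiples of P until we hit O:
  1P = (1, 0)
  2P = O

ord(P) = 2


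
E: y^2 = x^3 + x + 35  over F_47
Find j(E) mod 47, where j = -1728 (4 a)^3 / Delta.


Delta = -16(4 a^3 + 27 b^2) mod 47 = 3
-1728 * (4 a)^3 = -1728 * (4*1)^3 mod 47 = 46
j = 46 * 3^(-1) mod 47 = 31

j = 31 (mod 47)


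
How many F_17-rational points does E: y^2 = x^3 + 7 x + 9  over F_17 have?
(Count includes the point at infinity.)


For each x in F_17, count y with y^2 = x^3 + 7 x + 9 mod 17:
  x = 0: RHS = 9, y in [3, 14]  -> 2 point(s)
  x = 1: RHS = 0, y in [0]  -> 1 point(s)
  x = 4: RHS = 16, y in [4, 13]  -> 2 point(s)
  x = 5: RHS = 16, y in [4, 13]  -> 2 point(s)
  x = 8: RHS = 16, y in [4, 13]  -> 2 point(s)
  x = 9: RHS = 2, y in [6, 11]  -> 2 point(s)
  x = 10: RHS = 8, y in [5, 12]  -> 2 point(s)
  x = 12: RHS = 2, y in [6, 11]  -> 2 point(s)
  x = 13: RHS = 2, y in [6, 11]  -> 2 point(s)
  x = 15: RHS = 4, y in [2, 15]  -> 2 point(s)
  x = 16: RHS = 1, y in [1, 16]  -> 2 point(s)
Affine points: 21. Add the point at infinity: total = 22.

#E(F_17) = 22


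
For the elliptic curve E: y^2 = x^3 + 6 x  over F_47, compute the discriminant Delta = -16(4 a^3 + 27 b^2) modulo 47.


4 a^3 + 27 b^2 = 4*6^3 + 27*0^2 = 864 + 0 = 864
Delta = -16 * (864) = -13824
Delta mod 47 = 41

Delta = 41 (mod 47)


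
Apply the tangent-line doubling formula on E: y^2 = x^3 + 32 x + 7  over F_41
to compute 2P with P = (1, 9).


Doubling: s = (3 x1^2 + a) / (2 y1)
s = (3*1^2 + 32) / (2*9) mod 41 = 27
x3 = s^2 - 2 x1 mod 41 = 27^2 - 2*1 = 30
y3 = s (x1 - x3) - y1 mod 41 = 27 * (1 - 30) - 9 = 28

2P = (30, 28)


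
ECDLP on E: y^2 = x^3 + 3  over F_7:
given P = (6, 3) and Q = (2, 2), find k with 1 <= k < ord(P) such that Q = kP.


Enumerate multiples of P until we hit Q = (2, 2):
  1P = (6, 3)
  2P = (4, 5)
  3P = (5, 3)
  4P = (3, 4)
  5P = (2, 5)
  6P = (1, 5)
  7P = (1, 2)
  8P = (2, 2)
Match found at i = 8.

k = 8
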